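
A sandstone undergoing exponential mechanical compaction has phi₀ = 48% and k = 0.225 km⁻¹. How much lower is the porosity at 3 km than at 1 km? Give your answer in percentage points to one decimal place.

13.9 percentage points

phi(1) = 0.48·e^(−0.225×1) = 0.3833
phi(3) = 0.48·e^(−0.225×3) = 0.2444
Δphi = 0.3833 − 0.2444 = 0.1389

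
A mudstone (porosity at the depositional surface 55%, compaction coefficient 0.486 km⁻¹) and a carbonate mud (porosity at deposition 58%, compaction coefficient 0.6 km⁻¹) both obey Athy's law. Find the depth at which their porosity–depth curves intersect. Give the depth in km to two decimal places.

Set φ₀ₐ e^(−cₐz) = φ₀ᵦ e^(−cᵦz) ⇒ ln(φ₀ₐ/φ₀ᵦ) = (cₐ − cᵦ)·z
z = ln(0.55/0.58) / (0.486 − 0.6) = -0.0531 / -0.114 = 0.466 km

0.47 km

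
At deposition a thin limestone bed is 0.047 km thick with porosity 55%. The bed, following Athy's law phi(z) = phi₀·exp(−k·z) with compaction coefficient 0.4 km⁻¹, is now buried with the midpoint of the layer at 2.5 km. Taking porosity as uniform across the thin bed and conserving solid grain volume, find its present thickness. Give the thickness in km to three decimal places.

Porosity at 2.5 km: phi = 0.55·exp(−0.4×2.5) = 0.2023
Solid-volume conservation: h(1−phi) = h₀(1−phi₀) ⇒ h = h₀·(1−phi₀)/(1−phi)
h = 0.047 × (1 − 0.55)/(1 − 0.2023) = 0.047 × 0.5641 = 0.0265 km

0.027 km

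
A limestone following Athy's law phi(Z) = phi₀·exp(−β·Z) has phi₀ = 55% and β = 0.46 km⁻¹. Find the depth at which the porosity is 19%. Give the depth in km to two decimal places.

2.31 km

Invert Athy's law: Z = ln(phi₀/phi) / β
Z = ln(0.55/0.19) / 0.46 = ln(2.895) / 0.46 = 1.0629 / 0.46 = 2.311 km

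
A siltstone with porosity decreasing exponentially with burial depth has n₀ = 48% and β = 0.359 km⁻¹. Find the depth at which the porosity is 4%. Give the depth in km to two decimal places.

6.92 km

Invert Athy's law: z = ln(n₀/n) / β
z = ln(0.48/0.04) / 0.359 = ln(12) / 0.359 = 2.4849 / 0.359 = 6.922 km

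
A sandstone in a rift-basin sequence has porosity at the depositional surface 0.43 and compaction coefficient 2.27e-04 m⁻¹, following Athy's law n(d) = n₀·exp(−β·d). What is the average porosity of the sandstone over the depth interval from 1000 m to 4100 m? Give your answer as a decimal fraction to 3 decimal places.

0.246

Working in km (1 km = 1000 m; β in km⁻¹ = β in m⁻¹ × 1000):
⟨n⟩ = (1/(d₂−d₁)) ∫ n₀ e^(−βd) dd = n₀·(e^(−β·d₁) − e^(−β·d₂)) / (β·(d₂−d₁))
e^(−0.227×1) = 0.7969; e^(−0.227×4.1) = 0.3943
⟨n⟩ = 0.43 × (0.7969 − 0.3943) / (0.227 × 3.1) = 0.43 × 0.5722 = 0.2460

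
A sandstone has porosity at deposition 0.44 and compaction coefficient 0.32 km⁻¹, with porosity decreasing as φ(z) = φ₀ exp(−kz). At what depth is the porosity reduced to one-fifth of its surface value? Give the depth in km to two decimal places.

5.03 km

φ/φ₀ = 1/5 ⇒ exp(−k·z) = 1/5 ⇒ z = ln(5) / k
z = 1.6094 / 0.32 = 5.029 km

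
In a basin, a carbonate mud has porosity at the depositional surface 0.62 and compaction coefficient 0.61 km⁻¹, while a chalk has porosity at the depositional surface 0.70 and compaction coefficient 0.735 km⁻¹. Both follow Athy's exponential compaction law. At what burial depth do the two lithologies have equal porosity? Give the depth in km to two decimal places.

0.97 km

Set φ₀ₐ e^(−cₐz) = φ₀ᵦ e^(−cᵦz) ⇒ ln(φ₀ₐ/φ₀ᵦ) = (cₐ − cᵦ)·z
z = ln(0.62/0.7) / (0.61 − 0.735) = -0.1214 / -0.125 = 0.971 km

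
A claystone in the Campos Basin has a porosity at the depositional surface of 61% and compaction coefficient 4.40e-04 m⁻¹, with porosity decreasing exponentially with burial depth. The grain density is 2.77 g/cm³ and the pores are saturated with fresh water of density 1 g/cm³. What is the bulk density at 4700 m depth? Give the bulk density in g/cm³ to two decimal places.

Working in km (1 km = 1000 m; c in km⁻¹ = c in m⁻¹ × 1000):
Porosity at depth: φ = 0.61·exp(−0.44×4.7) = 0.61×0.1264 = 0.0771
Bulk density: ρ_b = (1−φ)ρ_g + φ·ρ_f = 0.9229×2.77 + 0.0771×1
       = 2.556 + 0.077 = 2.633 g/cm³

2.63 g/cm³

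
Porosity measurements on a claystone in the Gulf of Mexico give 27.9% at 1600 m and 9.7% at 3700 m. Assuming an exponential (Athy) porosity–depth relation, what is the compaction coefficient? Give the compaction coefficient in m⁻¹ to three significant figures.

0.000503 m⁻¹

Working in km (1 km = 1000 m; c in km⁻¹ = c in m⁻¹ × 1000):
Athy: n(d) = n₀ e^(−cd) ⇒ n₁/n₂ = e^{c(d₂−d₁)} ⇒ c = ln(n₁/n₂)/(d₂−d₁)
c = ln(0.279/0.097) / (3.7 − 1.6) = ln(2.876) / 2.1 = 1.0565 / 2.1 = 0.5031 km⁻¹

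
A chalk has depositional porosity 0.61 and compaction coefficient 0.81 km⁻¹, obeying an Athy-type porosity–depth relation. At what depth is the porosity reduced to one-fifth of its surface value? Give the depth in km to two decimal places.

1.99 km

φ/φ₀ = 1/5 ⇒ exp(−β·z) = 1/5 ⇒ z = ln(5) / β
z = 1.6094 / 0.81 = 1.987 km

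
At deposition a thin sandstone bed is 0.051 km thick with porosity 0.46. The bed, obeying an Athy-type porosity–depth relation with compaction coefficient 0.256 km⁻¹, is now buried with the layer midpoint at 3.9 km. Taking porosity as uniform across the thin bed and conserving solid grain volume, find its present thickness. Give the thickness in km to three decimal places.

Porosity at 3.9 km: φ = 0.46·exp(−0.256×3.9) = 0.1695
Solid-volume conservation: h(1−φ) = h₀(1−φ₀) ⇒ h = h₀·(1−φ₀)/(1−φ)
h = 0.051 × (1 − 0.46)/(1 − 0.1695) = 0.051 × 0.6502 = 0.0332 km

0.033 km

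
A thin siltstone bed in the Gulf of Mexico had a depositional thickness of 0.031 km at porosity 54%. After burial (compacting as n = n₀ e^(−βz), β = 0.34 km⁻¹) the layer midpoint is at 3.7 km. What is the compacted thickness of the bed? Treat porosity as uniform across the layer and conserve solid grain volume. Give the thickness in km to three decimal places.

Porosity at 3.7 km: n = 0.54·exp(−0.34×3.7) = 0.1535
Solid-volume conservation: h(1−n) = h₀(1−n₀) ⇒ h = h₀·(1−n₀)/(1−n)
h = 0.031 × (1 − 0.54)/(1 − 0.1535) = 0.031 × 0.5434 = 0.0168 km

0.017 km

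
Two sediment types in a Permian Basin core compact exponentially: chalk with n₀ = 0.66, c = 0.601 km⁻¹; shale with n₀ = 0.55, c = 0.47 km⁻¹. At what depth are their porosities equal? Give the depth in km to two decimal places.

1.39 km

Set n₀ₐ e^(−cₐd) = n₀ᵦ e^(−cᵦd) ⇒ ln(n₀ₐ/n₀ᵦ) = (cₐ − cᵦ)·d
d = ln(0.66/0.55) / (0.601 − 0.47) = 0.1823 / 0.131 = 1.392 km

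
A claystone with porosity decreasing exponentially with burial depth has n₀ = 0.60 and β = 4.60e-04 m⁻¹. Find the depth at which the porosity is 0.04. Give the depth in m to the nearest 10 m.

5890 m

Working in km (1 km = 1000 m; β in km⁻¹ = β in m⁻¹ × 1000):
Invert Athy's law: z = ln(n₀/n) / β
z = ln(0.6/0.04) / 0.46 = ln(15) / 0.46 = 2.7081 / 0.46 = 5.887 km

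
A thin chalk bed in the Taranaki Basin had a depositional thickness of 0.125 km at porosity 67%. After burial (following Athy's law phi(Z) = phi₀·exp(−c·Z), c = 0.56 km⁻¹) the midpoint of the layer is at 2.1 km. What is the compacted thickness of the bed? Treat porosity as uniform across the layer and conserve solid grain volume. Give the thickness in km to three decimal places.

Porosity at 2.1 km: phi = 0.67·exp(−0.56×2.1) = 0.2067
Solid-volume conservation: h(1−phi) = h₀(1−phi₀) ⇒ h = h₀·(1−phi₀)/(1−phi)
h = 0.125 × (1 − 0.67)/(1 − 0.2067) = 0.125 × 0.4160 = 0.0520 km

0.052 km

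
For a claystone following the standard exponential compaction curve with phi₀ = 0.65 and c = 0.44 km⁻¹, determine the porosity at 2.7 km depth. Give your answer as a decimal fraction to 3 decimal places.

phi = phi₀·exp(−c·z) = 0.65 × exp(−0.44 × 2.7) = 0.65 × exp(−1.188)
  = 0.65 × 0.3048 = 0.1981

0.198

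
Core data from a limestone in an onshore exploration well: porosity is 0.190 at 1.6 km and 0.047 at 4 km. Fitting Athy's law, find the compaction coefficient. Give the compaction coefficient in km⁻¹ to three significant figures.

0.582 km⁻¹

Athy: phi(z) = phi₀ e^(−kz) ⇒ phi₁/phi₂ = e^{k(z₂−z₁)} ⇒ k = ln(phi₁/phi₂)/(z₂−z₁)
k = ln(0.19/0.047) / (4 − 1.6) = ln(4.043) / 2.4 = 1.3969 / 2.4 = 0.582 km⁻¹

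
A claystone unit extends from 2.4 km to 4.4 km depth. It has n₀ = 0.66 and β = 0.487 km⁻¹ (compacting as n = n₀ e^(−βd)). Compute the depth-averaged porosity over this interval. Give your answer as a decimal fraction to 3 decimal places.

0.131

⟨n⟩ = (1/(d₂−d₁)) ∫ n₀ e^(−βd) dd = n₀·(e^(−β·d₁) − e^(−β·d₂)) / (β·(d₂−d₁))
e^(−0.487×2.4) = 0.3107; e^(−0.487×4.4) = 0.1173
⟨n⟩ = 0.66 × (0.3107 − 0.1173) / (0.487 × 2) = 0.66 × 0.1986 = 0.1311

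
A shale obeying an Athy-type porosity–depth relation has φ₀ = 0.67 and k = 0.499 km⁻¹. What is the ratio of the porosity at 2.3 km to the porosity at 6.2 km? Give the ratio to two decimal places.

φ(z₁)/φ(z₂) = e^(−k·z₁)/e^(−k·z₂) = e^{k(z₂−z₁)}
= exp(0.499 × 3.9) = exp(1.946) = 7.0013

7.00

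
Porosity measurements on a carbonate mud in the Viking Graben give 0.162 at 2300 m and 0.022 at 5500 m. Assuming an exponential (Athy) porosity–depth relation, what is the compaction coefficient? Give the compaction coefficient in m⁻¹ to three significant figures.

Working in km (1 km = 1000 m; k in km⁻¹ = k in m⁻¹ × 1000):
Athy: phi(z) = phi₀ e^(−kz) ⇒ phi₁/phi₂ = e^{k(z₂−z₁)} ⇒ k = ln(phi₁/phi₂)/(z₂−z₁)
k = ln(0.162/0.022) / (5.5 − 2.3) = ln(7.364) / 3.2 = 1.9966 / 3.2 = 0.6239 km⁻¹

0.000624 m⁻¹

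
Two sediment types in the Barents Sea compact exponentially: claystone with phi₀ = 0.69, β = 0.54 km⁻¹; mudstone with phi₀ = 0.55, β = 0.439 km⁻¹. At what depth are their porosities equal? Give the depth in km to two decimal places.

Set phi₀ₐ e^(−βₐd) = phi₀ᵦ e^(−βᵦd) ⇒ ln(phi₀ₐ/phi₀ᵦ) = (βₐ − βᵦ)·d
d = ln(0.69/0.55) / (0.54 − 0.439) = 0.2268 / 0.101 = 2.245 km

2.25 km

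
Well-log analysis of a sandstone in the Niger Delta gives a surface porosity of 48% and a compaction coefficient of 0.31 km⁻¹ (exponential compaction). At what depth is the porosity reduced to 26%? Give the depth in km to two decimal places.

1.98 km

Invert Athy's law: d = ln(φ₀/φ) / c
d = ln(0.48/0.26) / 0.31 = ln(1.846) / 0.31 = 0.6131 / 0.31 = 1.978 km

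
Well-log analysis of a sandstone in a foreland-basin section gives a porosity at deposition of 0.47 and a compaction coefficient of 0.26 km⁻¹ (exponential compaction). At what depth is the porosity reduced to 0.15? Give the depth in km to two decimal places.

4.39 km

Invert Athy's law: z = ln(φ₀/φ) / c
z = ln(0.47/0.15) / 0.26 = ln(3.133) / 0.26 = 1.1421 / 0.26 = 4.393 km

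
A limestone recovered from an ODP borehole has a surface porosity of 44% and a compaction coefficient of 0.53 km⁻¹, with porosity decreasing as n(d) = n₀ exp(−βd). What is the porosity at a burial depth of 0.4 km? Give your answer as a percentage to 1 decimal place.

n = n₀·exp(−β·d) = 0.44 × exp(−0.53 × 0.4) = 0.44 × exp(−0.212)
  = 0.44 × 0.8090 = 0.3559

35.6%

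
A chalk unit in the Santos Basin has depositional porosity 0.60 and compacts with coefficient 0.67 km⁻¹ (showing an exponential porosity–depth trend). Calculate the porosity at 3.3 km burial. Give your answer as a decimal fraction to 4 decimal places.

n = n₀·exp(−c·z) = 0.6 × exp(−0.67 × 3.3) = 0.6 × exp(−2.211)
  = 0.6 × 0.1096 = 0.0658

0.0658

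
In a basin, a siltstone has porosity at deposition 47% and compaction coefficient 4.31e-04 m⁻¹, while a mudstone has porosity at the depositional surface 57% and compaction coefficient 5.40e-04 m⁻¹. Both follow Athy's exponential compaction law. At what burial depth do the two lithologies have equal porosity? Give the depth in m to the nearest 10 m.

1770 m

Working in km (1 km = 1000 m; c in km⁻¹ = c in m⁻¹ × 1000):
Set phi₀ₐ e^(−cₐZ) = phi₀ᵦ e^(−cᵦZ) ⇒ ln(phi₀ₐ/phi₀ᵦ) = (cₐ − cᵦ)·Z
Z = ln(0.47/0.57) / (0.431 − 0.54) = -0.1929 / -0.109 = 1.770 km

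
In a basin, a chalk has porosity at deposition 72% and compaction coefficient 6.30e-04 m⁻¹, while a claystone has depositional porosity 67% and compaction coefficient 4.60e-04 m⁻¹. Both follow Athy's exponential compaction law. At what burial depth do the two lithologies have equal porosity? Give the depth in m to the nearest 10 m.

420 m

Working in km (1 km = 1000 m; β in km⁻¹ = β in m⁻¹ × 1000):
Set n₀ₐ e^(−βₐd) = n₀ᵦ e^(−βᵦd) ⇒ ln(n₀ₐ/n₀ᵦ) = (βₐ − βᵦ)·d
d = ln(0.72/0.67) / (0.63 − 0.46) = 0.0720 / 0.17 = 0.423 km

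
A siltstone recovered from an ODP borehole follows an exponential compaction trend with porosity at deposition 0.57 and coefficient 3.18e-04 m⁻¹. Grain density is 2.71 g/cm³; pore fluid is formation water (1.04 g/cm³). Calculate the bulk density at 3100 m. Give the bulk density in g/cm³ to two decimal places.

2.35 g/cm³

Working in km (1 km = 1000 m; k in km⁻¹ = k in m⁻¹ × 1000):
Porosity at depth: n = 0.57·exp(−0.318×3.1) = 0.57×0.3731 = 0.2127
Bulk density: ρ_b = (1−n)ρ_g + n·ρ_f = 0.7873×2.71 + 0.2127×1.04
       = 2.134 + 0.221 = 2.355 g/cm³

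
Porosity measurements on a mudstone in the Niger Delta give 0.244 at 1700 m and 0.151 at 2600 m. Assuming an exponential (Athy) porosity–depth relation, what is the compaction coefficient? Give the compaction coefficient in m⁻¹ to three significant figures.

Working in km (1 km = 1000 m; c in km⁻¹ = c in m⁻¹ × 1000):
Athy: phi(d) = phi₀ e^(−cd) ⇒ phi₁/phi₂ = e^{c(d₂−d₁)} ⇒ c = ln(phi₁/phi₂)/(d₂−d₁)
c = ln(0.244/0.151) / (2.6 − 1.7) = ln(1.616) / 0.9 = 0.4799 / 0.9 = 0.5332 km⁻¹

0.000533 m⁻¹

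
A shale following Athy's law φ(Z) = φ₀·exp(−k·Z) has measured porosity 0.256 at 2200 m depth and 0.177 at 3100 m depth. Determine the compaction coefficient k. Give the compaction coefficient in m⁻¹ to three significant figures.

0.000410 m⁻¹

Working in km (1 km = 1000 m; k in km⁻¹ = k in m⁻¹ × 1000):
Athy: φ(Z) = φ₀ e^(−kZ) ⇒ φ₁/φ₂ = e^{k(Z₂−Z₁)} ⇒ k = ln(φ₁/φ₂)/(Z₂−Z₁)
k = ln(0.256/0.177) / (3.1 − 2.2) = ln(1.446) / 0.9 = 0.3690 / 0.9 = 0.41 km⁻¹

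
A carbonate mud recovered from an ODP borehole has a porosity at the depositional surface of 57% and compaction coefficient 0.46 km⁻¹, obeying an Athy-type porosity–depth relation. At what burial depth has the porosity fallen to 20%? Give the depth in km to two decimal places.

Invert Athy's law: d = ln(phi₀/phi) / k
d = ln(0.57/0.2) / 0.46 = ln(2.85) / 0.46 = 1.0473 / 0.46 = 2.277 km

2.28 km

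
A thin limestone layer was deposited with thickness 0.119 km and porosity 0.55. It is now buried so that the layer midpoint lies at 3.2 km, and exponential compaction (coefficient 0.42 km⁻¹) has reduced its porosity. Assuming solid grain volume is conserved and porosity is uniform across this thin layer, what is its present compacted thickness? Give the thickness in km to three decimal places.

0.063 km

Porosity at 3.2 km: φ = 0.55·exp(−0.42×3.2) = 0.1434
Solid-volume conservation: h(1−φ) = h₀(1−φ₀) ⇒ h = h₀·(1−φ₀)/(1−φ)
h = 0.119 × (1 − 0.55)/(1 − 0.1434) = 0.119 × 0.5254 = 0.0625 km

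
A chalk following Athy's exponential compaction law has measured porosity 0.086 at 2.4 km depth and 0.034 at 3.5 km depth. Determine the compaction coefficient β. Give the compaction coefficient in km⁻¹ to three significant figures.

Athy: φ(d) = φ₀ e^(−βd) ⇒ φ₁/φ₂ = e^{β(d₂−d₁)} ⇒ β = ln(φ₁/φ₂)/(d₂−d₁)
β = ln(0.086/0.034) / (3.5 − 2.4) = ln(2.529) / 1.1 = 0.9280 / 1.1 = 0.8436 km⁻¹

0.844 km⁻¹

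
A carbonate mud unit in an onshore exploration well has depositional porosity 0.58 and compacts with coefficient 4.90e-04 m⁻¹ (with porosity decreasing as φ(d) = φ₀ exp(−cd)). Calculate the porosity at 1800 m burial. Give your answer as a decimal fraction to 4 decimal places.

0.2401

Working in km (1 km = 1000 m; c in km⁻¹ = c in m⁻¹ × 1000):
φ = φ₀·exp(−c·d) = 0.58 × exp(−0.49 × 1.8) = 0.58 × exp(−0.882)
  = 0.58 × 0.4140 = 0.2401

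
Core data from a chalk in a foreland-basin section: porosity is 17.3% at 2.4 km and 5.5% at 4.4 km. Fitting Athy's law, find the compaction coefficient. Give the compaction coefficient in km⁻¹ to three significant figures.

0.573 km⁻¹

Athy: φ(z) = φ₀ e^(−kz) ⇒ φ₁/φ₂ = e^{k(z₂−z₁)} ⇒ k = ln(φ₁/φ₂)/(z₂−z₁)
k = ln(0.173/0.055) / (4.4 − 2.4) = ln(3.145) / 2 = 1.1460 / 2 = 0.573 km⁻¹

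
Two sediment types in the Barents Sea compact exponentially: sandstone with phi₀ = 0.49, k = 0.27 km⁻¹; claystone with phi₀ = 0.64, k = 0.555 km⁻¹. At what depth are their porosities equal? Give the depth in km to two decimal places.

Set phi₀ₐ e^(−kₐz) = phi₀ᵦ e^(−kᵦz) ⇒ ln(phi₀ₐ/phi₀ᵦ) = (kₐ − kᵦ)·z
z = ln(0.49/0.64) / (0.27 − 0.555) = -0.2671 / -0.285 = 0.937 km

0.94 km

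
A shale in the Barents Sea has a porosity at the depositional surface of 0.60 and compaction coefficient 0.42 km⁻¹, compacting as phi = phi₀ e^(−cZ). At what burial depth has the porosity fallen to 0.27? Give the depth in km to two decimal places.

Invert Athy's law: Z = ln(phi₀/phi) / c
Z = ln(0.6/0.27) / 0.42 = ln(2.222) / 0.42 = 0.7985 / 0.42 = 1.901 km

1.90 km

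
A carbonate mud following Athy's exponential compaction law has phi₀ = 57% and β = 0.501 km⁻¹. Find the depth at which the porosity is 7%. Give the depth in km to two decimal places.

4.19 km

Invert Athy's law: Z = ln(phi₀/phi) / β
Z = ln(0.57/0.07) / 0.501 = ln(8.143) / 0.501 = 2.0971 / 0.501 = 4.186 km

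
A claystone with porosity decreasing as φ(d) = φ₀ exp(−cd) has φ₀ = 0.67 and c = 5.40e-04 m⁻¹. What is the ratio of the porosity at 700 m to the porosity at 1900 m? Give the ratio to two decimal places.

Working in km (1 km = 1000 m; c in km⁻¹ = c in m⁻¹ × 1000):
φ(d₁)/φ(d₂) = e^(−c·d₁)/e^(−c·d₂) = e^{c(d₂−d₁)}
= exp(0.54 × 1.2) = exp(0.648) = 1.9117

1.91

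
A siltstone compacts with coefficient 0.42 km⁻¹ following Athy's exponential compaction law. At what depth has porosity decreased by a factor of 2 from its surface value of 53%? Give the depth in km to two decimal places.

1.65 km

φ/φ₀ = 1/2 ⇒ exp(−k·Z) = 1/2 ⇒ Z = ln(2) / k
Z = 0.6931 / 0.42 = 1.650 km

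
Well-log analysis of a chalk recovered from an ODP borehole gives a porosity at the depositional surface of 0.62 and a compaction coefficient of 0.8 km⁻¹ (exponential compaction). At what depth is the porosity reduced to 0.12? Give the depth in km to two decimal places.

Invert Athy's law: d = ln(n₀/n) / β
d = ln(0.62/0.12) / 0.8 = ln(5.167) / 0.8 = 1.6422 / 0.8 = 2.053 km

2.05 km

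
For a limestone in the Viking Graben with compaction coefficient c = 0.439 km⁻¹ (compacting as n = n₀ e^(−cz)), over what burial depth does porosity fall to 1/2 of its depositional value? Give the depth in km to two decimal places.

n/n₀ = 1/2 ⇒ exp(−c·z) = 1/2 ⇒ z = ln(2) / c
z = 0.6931 / 0.439 = 1.579 km

1.58 km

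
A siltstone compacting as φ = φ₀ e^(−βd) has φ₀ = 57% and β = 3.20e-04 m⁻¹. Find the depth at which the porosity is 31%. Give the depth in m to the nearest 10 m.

1900 m

Working in km (1 km = 1000 m; β in km⁻¹ = β in m⁻¹ × 1000):
Invert Athy's law: d = ln(φ₀/φ) / β
d = ln(0.57/0.31) / 0.32 = ln(1.839) / 0.32 = 0.6091 / 0.32 = 1.903 km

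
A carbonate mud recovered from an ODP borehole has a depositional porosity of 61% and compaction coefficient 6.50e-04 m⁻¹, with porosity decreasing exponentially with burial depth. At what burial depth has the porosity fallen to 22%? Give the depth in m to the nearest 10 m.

1570 m

Working in km (1 km = 1000 m; β in km⁻¹ = β in m⁻¹ × 1000):
Invert Athy's law: Z = ln(n₀/n) / β
Z = ln(0.61/0.22) / 0.65 = ln(2.773) / 0.65 = 1.0198 / 0.65 = 1.569 km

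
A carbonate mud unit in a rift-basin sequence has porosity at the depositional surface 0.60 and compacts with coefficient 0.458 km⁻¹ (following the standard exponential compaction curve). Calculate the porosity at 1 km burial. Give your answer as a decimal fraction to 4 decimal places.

φ = φ₀·exp(−β·Z) = 0.6 × exp(−0.458 × 1) = 0.6 × exp(−0.458)
  = 0.6 × 0.6325 = 0.3795

0.3795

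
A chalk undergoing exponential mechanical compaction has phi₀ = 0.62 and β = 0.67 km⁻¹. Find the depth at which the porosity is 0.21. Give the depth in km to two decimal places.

1.62 km

Invert Athy's law: z = ln(phi₀/phi) / β
z = ln(0.62/0.21) / 0.67 = ln(2.952) / 0.67 = 1.0826 / 0.67 = 1.616 km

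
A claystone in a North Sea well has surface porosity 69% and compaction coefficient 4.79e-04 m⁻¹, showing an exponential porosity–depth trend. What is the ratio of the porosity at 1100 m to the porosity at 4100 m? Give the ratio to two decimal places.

Working in km (1 km = 1000 m; β in km⁻¹ = β in m⁻¹ × 1000):
phi(z₁)/phi(z₂) = e^(−β·z₁)/e^(−β·z₂) = e^{β(z₂−z₁)}
= exp(0.479 × 3) = exp(1.437) = 4.2081

4.21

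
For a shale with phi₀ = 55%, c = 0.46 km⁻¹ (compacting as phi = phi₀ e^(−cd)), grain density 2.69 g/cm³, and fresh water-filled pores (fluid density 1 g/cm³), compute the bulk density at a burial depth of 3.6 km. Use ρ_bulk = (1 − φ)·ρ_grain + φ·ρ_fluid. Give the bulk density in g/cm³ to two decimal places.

Porosity at depth: phi = 0.55·exp(−0.46×3.6) = 0.55×0.1909 = 0.1050
Bulk density: ρ_b = (1−phi)ρ_g + phi·ρ_f = 0.8950×2.69 + 0.1050×1
       = 2.408 + 0.105 = 2.513 g/cm³

2.51 g/cm³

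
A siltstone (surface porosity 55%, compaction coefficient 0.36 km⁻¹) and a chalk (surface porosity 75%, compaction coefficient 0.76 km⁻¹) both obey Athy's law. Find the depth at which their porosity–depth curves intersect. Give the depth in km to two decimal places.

0.78 km

Set φ₀ₐ e^(−βₐd) = φ₀ᵦ e^(−βᵦd) ⇒ ln(φ₀ₐ/φ₀ᵦ) = (βₐ − βᵦ)·d
d = ln(0.55/0.75) / (0.36 − 0.76) = -0.3102 / -0.4 = 0.775 km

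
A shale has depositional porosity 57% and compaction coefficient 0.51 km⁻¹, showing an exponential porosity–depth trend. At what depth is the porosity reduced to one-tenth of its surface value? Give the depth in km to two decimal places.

4.51 km

phi/phi₀ = 1/10 ⇒ exp(−c·Z) = 1/10 ⇒ Z = ln(10) / c
Z = 2.3026 / 0.51 = 4.515 km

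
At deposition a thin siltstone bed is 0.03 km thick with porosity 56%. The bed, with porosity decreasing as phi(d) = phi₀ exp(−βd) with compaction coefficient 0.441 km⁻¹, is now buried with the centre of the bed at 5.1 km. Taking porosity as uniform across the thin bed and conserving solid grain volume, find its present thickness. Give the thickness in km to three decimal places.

Porosity at 5.1 km: phi = 0.56·exp(−0.441×5.1) = 0.0591
Solid-volume conservation: h(1−phi) = h₀(1−phi₀) ⇒ h = h₀·(1−phi₀)/(1−phi)
h = 0.03 × (1 − 0.56)/(1 − 0.0591) = 0.03 × 0.4676 = 0.0140 km

0.014 km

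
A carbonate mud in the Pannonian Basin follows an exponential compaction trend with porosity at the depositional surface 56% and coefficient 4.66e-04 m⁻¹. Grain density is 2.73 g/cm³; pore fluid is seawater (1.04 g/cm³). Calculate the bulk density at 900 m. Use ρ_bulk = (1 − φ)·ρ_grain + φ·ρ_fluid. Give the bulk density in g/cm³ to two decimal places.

2.11 g/cm³

Working in km (1 km = 1000 m; k in km⁻¹ = k in m⁻¹ × 1000):
Porosity at depth: φ = 0.56·exp(−0.466×0.9) = 0.56×0.6574 = 0.3682
Bulk density: ρ_b = (1−φ)ρ_g + φ·ρ_f = 0.6318×2.73 + 0.3682×1.04
       = 1.725 + 0.383 = 2.108 g/cm³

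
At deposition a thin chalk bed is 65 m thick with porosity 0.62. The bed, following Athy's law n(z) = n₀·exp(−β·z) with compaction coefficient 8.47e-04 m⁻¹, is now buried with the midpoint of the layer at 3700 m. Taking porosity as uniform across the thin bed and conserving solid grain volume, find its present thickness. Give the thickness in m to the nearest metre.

25 m

Working in km (1 km = 1000 m; β in km⁻¹ = β in m⁻¹ × 1000):
Porosity at 3.7 km: n = 0.62·exp(−0.847×3.7) = 0.0270
Solid-volume conservation: h(1−n) = h₀(1−n₀) ⇒ h = h₀·(1−n₀)/(1−n)
h = 0.065 × (1 − 0.62)/(1 − 0.0270) = 0.065 × 0.3905 = 0.0254 km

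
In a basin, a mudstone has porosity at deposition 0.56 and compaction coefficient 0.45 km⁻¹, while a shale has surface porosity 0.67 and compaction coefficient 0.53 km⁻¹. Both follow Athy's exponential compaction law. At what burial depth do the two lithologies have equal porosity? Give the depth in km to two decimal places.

Set φ₀ₐ e^(−cₐd) = φ₀ᵦ e^(−cᵦd) ⇒ ln(φ₀ₐ/φ₀ᵦ) = (cₐ − cᵦ)·d
d = ln(0.56/0.67) / (0.45 − 0.53) = -0.1793 / -0.08 = 2.242 km

2.24 km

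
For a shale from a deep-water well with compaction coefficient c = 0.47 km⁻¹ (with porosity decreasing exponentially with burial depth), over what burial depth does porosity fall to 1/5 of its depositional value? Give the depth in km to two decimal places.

φ/φ₀ = 1/5 ⇒ exp(−c·d) = 1/5 ⇒ d = ln(5) / c
d = 1.6094 / 0.47 = 3.424 km

3.42 km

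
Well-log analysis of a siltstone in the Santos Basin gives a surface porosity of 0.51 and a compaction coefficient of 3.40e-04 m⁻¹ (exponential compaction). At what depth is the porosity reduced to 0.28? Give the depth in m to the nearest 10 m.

1760 m

Working in km (1 km = 1000 m; β in km⁻¹ = β in m⁻¹ × 1000):
Invert Athy's law: d = ln(φ₀/φ) / β
d = ln(0.51/0.28) / 0.34 = ln(1.821) / 0.34 = 0.5996 / 0.34 = 1.764 km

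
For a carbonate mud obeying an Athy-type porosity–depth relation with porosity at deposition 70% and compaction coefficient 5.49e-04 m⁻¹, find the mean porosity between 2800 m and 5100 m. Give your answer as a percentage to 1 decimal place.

8.5%

Working in km (1 km = 1000 m; c in km⁻¹ = c in m⁻¹ × 1000):
⟨φ⟩ = (1/(d₂−d₁)) ∫ φ₀ e^(−cd) dd = φ₀·(e^(−c·d₁) − e^(−c·d₂)) / (c·(d₂−d₁))
e^(−0.549×2.8) = 0.2150; e^(−0.549×5.1) = 0.0608
⟨φ⟩ = 0.7 × (0.2150 − 0.0608) / (0.549 × 2.3) = 0.7 × 0.1221 = 0.0855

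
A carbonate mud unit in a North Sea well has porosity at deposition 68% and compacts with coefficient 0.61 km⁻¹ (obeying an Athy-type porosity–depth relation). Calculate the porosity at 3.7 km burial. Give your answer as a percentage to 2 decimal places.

7.12%

φ = φ₀·exp(−c·Z) = 0.68 × exp(−0.61 × 3.7) = 0.68 × exp(−2.257)
  = 0.68 × 0.1047 = 0.0712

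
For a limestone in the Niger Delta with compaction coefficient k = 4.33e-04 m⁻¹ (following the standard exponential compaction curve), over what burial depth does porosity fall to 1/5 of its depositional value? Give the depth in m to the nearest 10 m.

3720 m

Working in km (1 km = 1000 m; k in km⁻¹ = k in m⁻¹ × 1000):
φ/φ₀ = 1/5 ⇒ exp(−k·Z) = 1/5 ⇒ Z = ln(5) / k
Z = 1.6094 / 0.433 = 3.717 km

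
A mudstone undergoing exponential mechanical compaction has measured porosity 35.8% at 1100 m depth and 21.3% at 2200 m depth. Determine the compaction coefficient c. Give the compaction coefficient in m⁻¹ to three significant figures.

Working in km (1 km = 1000 m; c in km⁻¹ = c in m⁻¹ × 1000):
Athy: n(Z) = n₀ e^(−cZ) ⇒ n₁/n₂ = e^{c(Z₂−Z₁)} ⇒ c = ln(n₁/n₂)/(Z₂−Z₁)
c = ln(0.358/0.213) / (2.2 − 1.1) = ln(1.681) / 1.1 = 0.5192 / 1.1 = 0.472 km⁻¹

0.000472 m⁻¹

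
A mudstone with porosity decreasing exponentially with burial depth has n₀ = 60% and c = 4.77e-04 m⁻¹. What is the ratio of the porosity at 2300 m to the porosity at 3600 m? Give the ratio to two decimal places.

1.86

Working in km (1 km = 1000 m; c in km⁻¹ = c in m⁻¹ × 1000):
n(z₁)/n(z₂) = e^(−c·z₁)/e^(−c·z₂) = e^{c(z₂−z₁)}
= exp(0.477 × 1.3) = exp(0.6201) = 1.8591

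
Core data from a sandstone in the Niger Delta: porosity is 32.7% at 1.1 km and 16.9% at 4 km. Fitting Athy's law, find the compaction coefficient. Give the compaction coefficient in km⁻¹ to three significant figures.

0.228 km⁻¹

Athy: n(z) = n₀ e^(−βz) ⇒ n₁/n₂ = e^{β(z₂−z₁)} ⇒ β = ln(n₁/n₂)/(z₂−z₁)
β = ln(0.327/0.169) / (4 − 1.1) = ln(1.935) / 2.9 = 0.6601 / 2.9 = 0.2276 km⁻¹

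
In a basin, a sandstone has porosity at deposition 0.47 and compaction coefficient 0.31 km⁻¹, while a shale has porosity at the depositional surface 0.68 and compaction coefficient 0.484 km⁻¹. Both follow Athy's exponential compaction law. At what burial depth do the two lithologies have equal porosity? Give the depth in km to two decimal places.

2.12 km

Set φ₀ₐ e^(−cₐz) = φ₀ᵦ e^(−cᵦz) ⇒ ln(φ₀ₐ/φ₀ᵦ) = (cₐ − cᵦ)·z
z = ln(0.47/0.68) / (0.31 − 0.484) = -0.3694 / -0.174 = 2.123 km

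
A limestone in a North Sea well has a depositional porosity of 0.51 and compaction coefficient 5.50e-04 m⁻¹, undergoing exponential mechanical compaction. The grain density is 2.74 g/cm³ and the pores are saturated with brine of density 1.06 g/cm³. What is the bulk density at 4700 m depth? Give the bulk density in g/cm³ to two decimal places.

Working in km (1 km = 1000 m; k in km⁻¹ = k in m⁻¹ × 1000):
Porosity at depth: φ = 0.51·exp(−0.55×4.7) = 0.51×0.0754 = 0.0385
Bulk density: ρ_b = (1−φ)ρ_g + φ·ρ_f = 0.9615×2.74 + 0.0385×1.06
       = 2.635 + 0.041 = 2.675 g/cm³

2.68 g/cm³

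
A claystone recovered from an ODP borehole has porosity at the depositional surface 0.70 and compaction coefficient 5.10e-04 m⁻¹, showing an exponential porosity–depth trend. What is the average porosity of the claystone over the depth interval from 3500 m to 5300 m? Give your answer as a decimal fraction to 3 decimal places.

Working in km (1 km = 1000 m; k in km⁻¹ = k in m⁻¹ × 1000):
⟨phi⟩ = (1/(Z₂−Z₁)) ∫ phi₀ e^(−kZ) dZ = phi₀·(e^(−k·Z₁) − e^(−k·Z₂)) / (k·(Z₂−Z₁))
e^(−0.51×3.5) = 0.1678; e^(−0.51×5.3) = 0.0670
⟨phi⟩ = 0.7 × (0.1678 − 0.0670) / (0.51 × 1.8) = 0.7 × 0.1098 = 0.0769

0.077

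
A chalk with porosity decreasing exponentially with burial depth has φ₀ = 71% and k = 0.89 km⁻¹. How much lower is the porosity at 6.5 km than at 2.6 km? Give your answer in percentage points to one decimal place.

φ(2.6) = 0.71·e^(−0.89×2.6) = 0.0702
φ(6.5) = 0.71·e^(−0.89×6.5) = 0.0022
Δφ = 0.0702 − 0.0022 = 0.0680

6.8 percentage points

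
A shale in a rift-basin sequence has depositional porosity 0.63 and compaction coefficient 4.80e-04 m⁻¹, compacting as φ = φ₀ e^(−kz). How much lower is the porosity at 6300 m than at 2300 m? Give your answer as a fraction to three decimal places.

0.178

Working in km (1 km = 1000 m; k in km⁻¹ = k in m⁻¹ × 1000):
φ(2.3) = 0.63·e^(−0.48×2.3) = 0.2089
φ(6.3) = 0.63·e^(−0.48×6.3) = 0.0306
Δφ = 0.2089 − 0.0306 = 0.1782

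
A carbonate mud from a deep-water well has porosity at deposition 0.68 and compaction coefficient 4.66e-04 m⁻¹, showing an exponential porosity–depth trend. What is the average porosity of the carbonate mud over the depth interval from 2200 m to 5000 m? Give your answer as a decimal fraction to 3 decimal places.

0.136

Working in km (1 km = 1000 m; k in km⁻¹ = k in m⁻¹ × 1000):
⟨n⟩ = (1/(Z₂−Z₁)) ∫ n₀ e^(−kZ) dZ = n₀·(e^(−k·Z₁) − e^(−k·Z₂)) / (k·(Z₂−Z₁))
e^(−0.466×2.2) = 0.3587; e^(−0.466×5) = 0.0973
⟨n⟩ = 0.68 × (0.3587 − 0.0973) / (0.466 × 2.8) = 0.68 × 0.2004 = 0.1362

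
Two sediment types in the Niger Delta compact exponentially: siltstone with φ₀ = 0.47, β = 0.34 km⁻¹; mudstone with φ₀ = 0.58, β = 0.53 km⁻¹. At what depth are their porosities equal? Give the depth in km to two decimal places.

Set φ₀ₐ e^(−βₐZ) = φ₀ᵦ e^(−βᵦZ) ⇒ ln(φ₀ₐ/φ₀ᵦ) = (βₐ − βᵦ)·Z
Z = ln(0.47/0.58) / (0.34 − 0.53) = -0.2103 / -0.19 = 1.107 km

1.11 km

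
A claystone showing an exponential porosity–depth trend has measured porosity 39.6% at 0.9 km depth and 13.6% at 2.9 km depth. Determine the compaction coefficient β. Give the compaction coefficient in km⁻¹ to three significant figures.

0.534 km⁻¹

Athy: n(z) = n₀ e^(−βz) ⇒ n₁/n₂ = e^{β(z₂−z₁)} ⇒ β = ln(n₁/n₂)/(z₂−z₁)
β = ln(0.396/0.136) / (2.9 − 0.9) = ln(2.912) / 2 = 1.0688 / 2 = 0.5344 km⁻¹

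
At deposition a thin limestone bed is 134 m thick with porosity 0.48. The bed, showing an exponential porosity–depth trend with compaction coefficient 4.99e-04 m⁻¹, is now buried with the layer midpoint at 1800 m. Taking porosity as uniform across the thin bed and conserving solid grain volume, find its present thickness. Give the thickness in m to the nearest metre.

Working in km (1 km = 1000 m; c in km⁻¹ = c in m⁻¹ × 1000):
Porosity at 1.8 km: phi = 0.48·exp(−0.499×1.8) = 0.1955
Solid-volume conservation: h(1−phi) = h₀(1−phi₀) ⇒ h = h₀·(1−phi₀)/(1−phi)
h = 0.134 × (1 − 0.48)/(1 − 0.1955) = 0.134 × 0.6464 = 0.0866 km

87 m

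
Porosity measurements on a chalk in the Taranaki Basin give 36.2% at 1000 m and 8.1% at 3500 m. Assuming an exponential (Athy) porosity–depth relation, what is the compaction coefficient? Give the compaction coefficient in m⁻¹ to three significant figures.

Working in km (1 km = 1000 m; β in km⁻¹ = β in m⁻¹ × 1000):
Athy: n(Z) = n₀ e^(−βZ) ⇒ n₁/n₂ = e^{β(Z₂−Z₁)} ⇒ β = ln(n₁/n₂)/(Z₂−Z₁)
β = ln(0.362/0.081) / (3.5 − 1) = ln(4.469) / 2.5 = 1.4972 / 2.5 = 0.5989 km⁻¹

0.000599 m⁻¹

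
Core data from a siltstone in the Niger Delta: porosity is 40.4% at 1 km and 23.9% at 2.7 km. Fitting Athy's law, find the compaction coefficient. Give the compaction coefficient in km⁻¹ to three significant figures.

0.309 km⁻¹

Athy: φ(z) = φ₀ e^(−cz) ⇒ φ₁/φ₂ = e^{c(z₂−z₁)} ⇒ c = ln(φ₁/φ₂)/(z₂−z₁)
c = ln(0.404/0.239) / (2.7 − 1) = ln(1.69) / 1.7 = 0.5250 / 1.7 = 0.3088 km⁻¹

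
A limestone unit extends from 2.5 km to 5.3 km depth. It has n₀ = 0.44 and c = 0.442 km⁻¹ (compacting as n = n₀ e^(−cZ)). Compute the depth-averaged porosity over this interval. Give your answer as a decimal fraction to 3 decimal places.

⟨n⟩ = (1/(Z₂−Z₁)) ∫ n₀ e^(−cZ) dZ = n₀·(e^(−c·Z₁) − e^(−c·Z₂)) / (c·(Z₂−Z₁))
e^(−0.442×2.5) = 0.3312; e^(−0.442×5.3) = 0.0961
⟨n⟩ = 0.44 × (0.3312 − 0.0961) / (0.442 × 2.8) = 0.44 × 0.1900 = 0.0836

0.084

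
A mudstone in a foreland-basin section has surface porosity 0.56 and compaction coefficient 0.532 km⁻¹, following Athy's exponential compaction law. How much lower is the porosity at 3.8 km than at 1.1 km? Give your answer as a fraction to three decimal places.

phi(1.1) = 0.56·e^(−0.532×1.1) = 0.3119
phi(3.8) = 0.56·e^(−0.532×3.8) = 0.0742
Δphi = 0.3119 − 0.0742 = 0.2377

0.238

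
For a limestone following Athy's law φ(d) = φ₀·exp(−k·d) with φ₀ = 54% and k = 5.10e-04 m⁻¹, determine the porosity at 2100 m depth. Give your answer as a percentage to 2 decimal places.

Working in km (1 km = 1000 m; k in km⁻¹ = k in m⁻¹ × 1000):
φ = φ₀·exp(−k·d) = 0.54 × exp(−0.51 × 2.1) = 0.54 × exp(−1.071)
  = 0.54 × 0.3427 = 0.1850

18.50%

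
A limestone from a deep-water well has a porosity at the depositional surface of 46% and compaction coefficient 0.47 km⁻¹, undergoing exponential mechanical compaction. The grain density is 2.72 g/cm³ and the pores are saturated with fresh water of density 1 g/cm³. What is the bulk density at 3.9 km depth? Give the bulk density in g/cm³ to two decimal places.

2.59 g/cm³

Porosity at depth: n = 0.46·exp(−0.47×3.9) = 0.46×0.1599 = 0.0736
Bulk density: ρ_b = (1−n)ρ_g + n·ρ_f = 0.9264×2.72 + 0.0736×1
       = 2.520 + 0.074 = 2.593 g/cm³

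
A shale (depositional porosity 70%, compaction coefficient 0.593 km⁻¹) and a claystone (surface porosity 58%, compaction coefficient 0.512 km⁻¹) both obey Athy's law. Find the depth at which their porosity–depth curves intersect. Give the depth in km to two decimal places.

2.32 km

Set phi₀ₐ e^(−cₐd) = phi₀ᵦ e^(−cᵦd) ⇒ ln(phi₀ₐ/phi₀ᵦ) = (cₐ − cᵦ)·d
d = ln(0.7/0.58) / (0.593 − 0.512) = 0.1881 / 0.081 = 2.322 km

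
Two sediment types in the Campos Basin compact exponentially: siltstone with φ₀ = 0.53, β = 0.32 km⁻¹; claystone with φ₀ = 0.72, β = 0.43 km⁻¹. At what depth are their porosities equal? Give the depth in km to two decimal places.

2.79 km

Set φ₀ₐ e^(−βₐz) = φ₀ᵦ e^(−βᵦz) ⇒ ln(φ₀ₐ/φ₀ᵦ) = (βₐ − βᵦ)·z
z = ln(0.53/0.72) / (0.32 − 0.43) = -0.3064 / -0.11 = 2.785 km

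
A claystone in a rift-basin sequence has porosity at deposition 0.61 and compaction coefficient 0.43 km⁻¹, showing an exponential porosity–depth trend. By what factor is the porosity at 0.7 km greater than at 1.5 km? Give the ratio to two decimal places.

1.41

phi(z₁)/phi(z₂) = e^(−k·z₁)/e^(−k·z₂) = e^{k(z₂−z₁)}
= exp(0.43 × 0.8) = exp(0.344) = 1.4106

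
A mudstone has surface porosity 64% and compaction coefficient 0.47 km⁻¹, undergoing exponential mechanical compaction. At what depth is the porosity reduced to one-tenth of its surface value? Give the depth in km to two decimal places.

n/n₀ = 1/10 ⇒ exp(−β·Z) = 1/10 ⇒ Z = ln(10) / β
Z = 2.3026 / 0.47 = 4.899 km

4.90 km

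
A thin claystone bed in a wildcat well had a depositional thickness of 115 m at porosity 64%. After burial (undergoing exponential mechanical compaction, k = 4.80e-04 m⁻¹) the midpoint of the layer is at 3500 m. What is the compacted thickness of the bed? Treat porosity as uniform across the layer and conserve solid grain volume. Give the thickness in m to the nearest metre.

Working in km (1 km = 1000 m; k in km⁻¹ = k in m⁻¹ × 1000):
Porosity at 3.5 km: φ = 0.64·exp(−0.48×3.5) = 0.1193
Solid-volume conservation: h(1−φ) = h₀(1−φ₀) ⇒ h = h₀·(1−φ₀)/(1−φ)
h = 0.115 × (1 − 0.64)/(1 − 0.1193) = 0.115 × 0.4088 = 0.0470 km

47 m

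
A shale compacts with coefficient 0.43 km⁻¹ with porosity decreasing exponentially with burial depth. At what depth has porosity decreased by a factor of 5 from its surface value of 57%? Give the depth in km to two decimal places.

3.74 km

φ/φ₀ = 1/5 ⇒ exp(−c·d) = 1/5 ⇒ d = ln(5) / c
d = 1.6094 / 0.43 = 3.743 km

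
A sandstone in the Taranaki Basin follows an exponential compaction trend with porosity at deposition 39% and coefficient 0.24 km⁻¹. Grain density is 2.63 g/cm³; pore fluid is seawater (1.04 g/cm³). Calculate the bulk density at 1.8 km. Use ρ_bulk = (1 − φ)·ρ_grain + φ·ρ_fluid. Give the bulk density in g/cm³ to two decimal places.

Porosity at depth: phi = 0.39·exp(−0.24×1.8) = 0.39×0.6492 = 0.2532
Bulk density: ρ_b = (1−phi)ρ_g + phi·ρ_f = 0.7468×2.63 + 0.2532×1.04
       = 1.964 + 0.263 = 2.227 g/cm³

2.23 g/cm³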